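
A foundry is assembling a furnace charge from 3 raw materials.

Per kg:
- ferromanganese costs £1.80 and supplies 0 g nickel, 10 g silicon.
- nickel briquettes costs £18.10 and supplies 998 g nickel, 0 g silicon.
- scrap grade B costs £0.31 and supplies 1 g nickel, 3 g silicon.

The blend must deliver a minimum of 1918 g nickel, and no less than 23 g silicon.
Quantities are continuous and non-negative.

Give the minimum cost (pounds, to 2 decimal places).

This is a linear program. Let x1 = kg of ferromanganese, x2 = kg of nickel briquettes, x3 = kg of scrap grade B.
Minimize 1.8x1 + 18.1x2 + 0.31x3 with:
  998x2 + 1x3 ≥ 1918   (nickel)
  10x1 + 3x3 ≥ 23   (silicon)
  x1, x2, x3 ≥ 0.
At the optimum only nickel briquettes, scrap grade B are positive (ferromanganese = 0). Binding constraints: nickel and silicon.
Solving gives x2 = 1.914, x3 = 7.667.
Hence cost = 18.1·1.914 + 0.31·7.667 = £37.0202.

£37.02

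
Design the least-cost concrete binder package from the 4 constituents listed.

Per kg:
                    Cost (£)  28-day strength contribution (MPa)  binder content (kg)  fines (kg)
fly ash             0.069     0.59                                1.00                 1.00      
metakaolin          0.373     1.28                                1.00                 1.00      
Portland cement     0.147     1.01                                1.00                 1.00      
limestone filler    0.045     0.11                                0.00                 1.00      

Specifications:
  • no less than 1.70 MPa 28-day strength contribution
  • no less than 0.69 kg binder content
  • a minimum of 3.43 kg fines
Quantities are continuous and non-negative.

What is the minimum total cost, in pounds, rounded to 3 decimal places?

Set it up as a linear program. Let x1 = kg of fly ash, x2 = kg of metakaolin, x3 = kg of Portland cement, x4 = kg of limestone filler.
Minimize 0.069x1 + 0.373x2 + 0.147x3 + 0.045x4 with:
  0.59x1 + 1.28x2 + 1.01x3 + 0.11x4 ≥ 1.7   (28-day strength contribution)
  1x1 + 1x2 + 1x3 ≥ 0.69   (binder content)
  1x1 + 1x2 + 1x3 + 1x4 ≥ 3.43   (fines)
  x1, x2, x3, x4 ≥ 0.
The minimum-cost mix takes nothing from metakaolin, Portland cement — only fly ash, limestone filler. There the 28-day strength contribution and fines constraints are tight.
That vertex is x1 = 2.7556, x4 = 0.67438.
Cost = 0.069·2.7556 + 0.045·0.67438 = 0.22048.

£0.220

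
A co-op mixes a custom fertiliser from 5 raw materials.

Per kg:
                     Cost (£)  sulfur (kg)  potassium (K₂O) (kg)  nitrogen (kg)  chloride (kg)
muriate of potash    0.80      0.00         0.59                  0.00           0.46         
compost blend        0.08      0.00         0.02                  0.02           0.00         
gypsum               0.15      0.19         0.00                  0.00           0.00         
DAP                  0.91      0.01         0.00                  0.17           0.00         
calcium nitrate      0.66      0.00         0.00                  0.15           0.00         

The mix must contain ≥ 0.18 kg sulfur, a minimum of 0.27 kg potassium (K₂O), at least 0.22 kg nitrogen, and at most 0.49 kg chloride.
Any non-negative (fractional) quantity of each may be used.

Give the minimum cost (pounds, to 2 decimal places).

£1.09

Let x1 = kg of muriate of potash, x2 = kg of compost blend, x3 = kg of gypsum, x4 = kg of DAP, x5 = kg of calcium nitrate.
min 0.8x1 + 0.08x2 + 0.15x3 + 0.91x4 + 0.66x5 with:
  0.19x3 + 0.01x4 ≥ 0.18   (sulfur)
  0.59x1 + 0.02x2 ≥ 0.27   (potassium (K₂O))
  0.02x2 + 0.17x4 + 0.15x5 ≥ 0.22   (nitrogen)
  0.46x1 ≤ 0.49   (chloride)
  x1, x2, x3, x4, x5 ≥ 0.
The minimum-cost mix takes nothing from DAP, calcium nitrate — only muriate of potash, compost blend, gypsum. The sulfur, potassium (K₂O), nitrogen requirements are met with equality.
Solving gives x1 = 0.08475, x2 = 11, x3 = 0.9474.
Total cost: 0.8·0.08475 + 0.08·11 + 0.15·0.9474 = 1.0899.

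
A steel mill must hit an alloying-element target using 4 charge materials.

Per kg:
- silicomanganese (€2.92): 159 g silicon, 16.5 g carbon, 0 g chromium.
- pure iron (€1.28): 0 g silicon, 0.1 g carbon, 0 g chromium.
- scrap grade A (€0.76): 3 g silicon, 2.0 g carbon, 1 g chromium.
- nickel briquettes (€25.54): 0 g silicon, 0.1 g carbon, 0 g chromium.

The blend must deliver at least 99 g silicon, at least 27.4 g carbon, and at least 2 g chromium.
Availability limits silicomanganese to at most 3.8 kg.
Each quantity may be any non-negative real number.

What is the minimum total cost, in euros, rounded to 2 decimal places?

€5.66

Let x1 = kg of silicomanganese, x2 = kg of pure iron, x3 = kg of scrap grade A, x4 = kg of nickel briquettes.
min 2.92x1 + 1.28x2 + 0.76x3 + 25.54x4 subject to:
  159x1 + 3x3 ≥ 99   (silicon)
  16.5x1 + 0.1x2 + 2x3 + 0.1x4 ≥ 27.4   (carbon)
  1x3 ≥ 2   (chromium)
  x1 ≤ 3.8
  x1, x2, x3, x4 ≥ 0.
At the optimum only silicomanganese, scrap grade A are positive (pure iron, nickel briquettes = 0). The carbon and chromium requirements are met with equality.
Solving gives x1 = 1.418, x3 = 2.
Objective = 2.92·1.418 + 0.76·2 = 5.6606.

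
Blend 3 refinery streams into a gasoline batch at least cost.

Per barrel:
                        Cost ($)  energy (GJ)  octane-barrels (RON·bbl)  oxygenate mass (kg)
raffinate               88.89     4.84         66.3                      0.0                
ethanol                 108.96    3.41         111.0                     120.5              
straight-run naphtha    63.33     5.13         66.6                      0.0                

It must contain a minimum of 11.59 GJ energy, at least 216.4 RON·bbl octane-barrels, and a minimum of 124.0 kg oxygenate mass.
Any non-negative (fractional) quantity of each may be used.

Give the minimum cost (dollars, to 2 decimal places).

$211.88

Treat it as an LP. Let x1 = barrels of raffinate, x2 = barrels of ethanol, x3 = barrels of straight-run naphtha.
min 88.89x1 + 108.96x2 + 63.33x3 with:
  4.84x1 + 3.41x2 + 5.13x3 ≥ 11.59   (energy)
  66.3x1 + 111x2 + 66.6x3 ≥ 216.4   (octane-barrels)
  120.5x2 ≥ 124   (oxygenate mass)
  x1, x2, x3 ≥ 0.
At the optimum only ethanol, straight-run naphtha are positive (raffinate = 0). There the energy and oxygenate mass constraints are tight.
Solving gives x2 = 1.029, x3 = 1.5752.
Cost = 108.96·1.029 + 63.33·1.5752 = 211.8773.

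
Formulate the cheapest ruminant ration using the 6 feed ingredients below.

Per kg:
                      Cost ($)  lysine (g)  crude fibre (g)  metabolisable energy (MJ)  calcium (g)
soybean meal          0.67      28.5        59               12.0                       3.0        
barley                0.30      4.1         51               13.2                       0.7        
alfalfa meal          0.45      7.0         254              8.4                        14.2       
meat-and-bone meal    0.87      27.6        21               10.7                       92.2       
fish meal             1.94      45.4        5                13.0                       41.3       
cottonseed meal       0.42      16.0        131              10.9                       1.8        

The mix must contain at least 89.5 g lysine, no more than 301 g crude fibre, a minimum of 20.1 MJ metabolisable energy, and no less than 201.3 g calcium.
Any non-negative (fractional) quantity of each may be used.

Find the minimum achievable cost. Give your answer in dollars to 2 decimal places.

$2.58

Let x1 = kg of soybean meal, x2 = kg of barley, x3 = kg of alfalfa meal, x4 = kg of meat-and-bone meal, x5 = kg of fish meal, x6 = kg of cottonseed meal.
min 0.67x1 + 0.3x2 + 0.45x3 + 0.87x4 + 1.94x5 + 0.42x6 with:
  28.5x1 + 4.1x2 + 7x3 + 27.6x4 + 45.4x5 + 16x6 ≥ 89.5   (lysine)
  59x1 + 51x2 + 254x3 + 21x4 + 5x5 + 131x6 ≤ 301   (crude fibre)
  12x1 + 13.2x2 + 8.4x3 + 10.7x4 + 13x5 + 10.9x6 ≥ 20.1   (metabolisable energy)
  3x1 + 0.7x2 + 14.2x3 + 92.2x4 + 41.3x5 + 1.8x6 ≥ 201.3   (calcium)
  x1, x2, x3, x4, x5, x6 ≥ 0.
The cheapest feasible vertex uses only soybean meal, meat-and-bone meal; barley, alfalfa meal, fish meal, cottonseed meal are not used. The lysine and calcium requirements are met with equality.
That vertex is x1 = 1.059, x4 = 2.149.
Objective = 0.67·1.059 + 0.87·2.149 = 2.5792.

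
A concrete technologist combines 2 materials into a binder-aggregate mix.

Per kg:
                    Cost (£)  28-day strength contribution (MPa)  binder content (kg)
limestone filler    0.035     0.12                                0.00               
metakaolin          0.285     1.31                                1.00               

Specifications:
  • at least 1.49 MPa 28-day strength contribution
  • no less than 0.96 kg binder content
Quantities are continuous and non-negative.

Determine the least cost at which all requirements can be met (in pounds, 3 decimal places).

£0.324

Let x1 = kg of limestone filler, x2 = kg of metakaolin.
min 0.035x1 + 0.285x2 with:
  0.12x1 + 1.31x2 ≥ 1.49   (28-day strength contribution)
  1x2 ≥ 0.96   (binder content)
  x1, x2 ≥ 0.
The optimal basis is {metakaolin}; limestone filler drops out. The 28-day strength contribution requirement is met with equality.
That vertex is x2 = 1.137.
Hence cost = 0.285·1.137 = £0.32405.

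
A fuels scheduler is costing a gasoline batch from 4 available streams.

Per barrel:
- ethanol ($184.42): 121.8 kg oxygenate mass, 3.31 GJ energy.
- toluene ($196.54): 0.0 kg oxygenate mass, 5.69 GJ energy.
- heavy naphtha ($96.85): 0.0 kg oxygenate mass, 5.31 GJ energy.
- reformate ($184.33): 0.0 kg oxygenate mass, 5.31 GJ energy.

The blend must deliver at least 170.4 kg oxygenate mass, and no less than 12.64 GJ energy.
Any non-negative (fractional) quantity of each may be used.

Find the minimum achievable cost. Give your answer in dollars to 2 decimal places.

$404.09

Let x1 = barrels of ethanol, x2 = barrels of toluene, x3 = barrels of heavy naphtha, x4 = barrels of reformate.
min 184.42x1 + 196.54x2 + 96.85x3 + 184.33x4 s.t.:
  121.8x1 ≥ 170.4   (oxygenate mass)
  3.31x1 + 5.69x2 + 5.31x3 + 5.31x4 ≥ 12.64   (energy)
  x1, x2, x3, x4 ≥ 0.
The cheapest feasible vertex uses only ethanol, heavy naphtha; toluene, reformate are not used. There the oxygenate mass and energy constraints are tight.
That vertex is x1 = 1.39901, x3 = 1.50834.
Objective = 184.42·1.39901 + 96.85·1.50834 = 404.0882.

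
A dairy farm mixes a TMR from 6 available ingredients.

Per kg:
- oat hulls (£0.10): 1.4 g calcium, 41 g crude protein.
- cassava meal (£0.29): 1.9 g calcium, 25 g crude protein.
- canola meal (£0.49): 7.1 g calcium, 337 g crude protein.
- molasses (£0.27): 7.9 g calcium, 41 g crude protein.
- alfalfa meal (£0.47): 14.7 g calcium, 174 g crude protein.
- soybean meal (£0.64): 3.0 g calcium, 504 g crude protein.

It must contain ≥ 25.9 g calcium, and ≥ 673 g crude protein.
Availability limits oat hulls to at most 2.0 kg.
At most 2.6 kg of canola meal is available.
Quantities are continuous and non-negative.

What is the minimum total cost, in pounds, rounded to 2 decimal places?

£1.21

Let x1 = kg of oat hulls, x2 = kg of cassava meal, x3 = kg of canola meal, x4 = kg of molasses, x5 = kg of alfalfa meal, x6 = kg of soybean meal.
Minimise 0.1x1 + 0.29x2 + 0.49x3 + 0.27x4 + 0.47x5 + 0.64x6 s.t.:
  1.4x1 + 1.9x2 + 7.1x3 + 7.9x4 + 14.7x5 + 3x6 ≥ 25.9   (calcium)
  41x1 + 25x2 + 337x3 + 41x4 + 174x5 + 504x6 ≥ 673   (crude protein)
  x1 ≤ 2
  x3 ≤ 2.6
  x1, x2, x3, x4, x5, x6 ≥ 0.
At the optimum only canola meal, alfalfa meal are positive (oat hulls, cassava meal, molasses, soybean meal = 0). There the calcium and crude protein constraints are tight.
That vertex is x3 = 1.449, x5 = 1.062.
Total cost: 0.49·1.449 + 0.47·1.062 = 1.2092.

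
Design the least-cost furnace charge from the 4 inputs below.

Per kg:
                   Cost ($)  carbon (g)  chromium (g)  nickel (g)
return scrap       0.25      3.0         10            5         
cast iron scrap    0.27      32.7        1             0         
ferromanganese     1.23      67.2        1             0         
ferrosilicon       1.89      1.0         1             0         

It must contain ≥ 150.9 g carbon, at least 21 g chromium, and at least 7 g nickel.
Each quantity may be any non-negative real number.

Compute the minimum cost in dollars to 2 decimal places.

$1.62

Set it up as a linear program. Let x1 = kg of return scrap, x2 = kg of cast iron scrap, x3 = kg of ferromanganese, x4 = kg of ferrosilicon.
Minimize 0.25x1 + 0.27x2 + 1.23x3 + 1.89x4 with:
  3x1 + 32.7x2 + 67.2x3 + 1x4 ≥ 150.9   (carbon)
  10x1 + 1x2 + 1x3 + 1x4 ≥ 21   (chromium)
  5x1 ≥ 7   (nickel)
  x1, x2, x3, x4 ≥ 0.
At the optimum only return scrap, cast iron scrap are positive (ferromanganese, ferrosilicon = 0). Binding constraints: carbon and chromium.
So return scrap = 1.654 kg, cast iron scrap = 4.463 kg.
Total cost: 0.25·1.654 + 0.27·4.463 = 1.6185.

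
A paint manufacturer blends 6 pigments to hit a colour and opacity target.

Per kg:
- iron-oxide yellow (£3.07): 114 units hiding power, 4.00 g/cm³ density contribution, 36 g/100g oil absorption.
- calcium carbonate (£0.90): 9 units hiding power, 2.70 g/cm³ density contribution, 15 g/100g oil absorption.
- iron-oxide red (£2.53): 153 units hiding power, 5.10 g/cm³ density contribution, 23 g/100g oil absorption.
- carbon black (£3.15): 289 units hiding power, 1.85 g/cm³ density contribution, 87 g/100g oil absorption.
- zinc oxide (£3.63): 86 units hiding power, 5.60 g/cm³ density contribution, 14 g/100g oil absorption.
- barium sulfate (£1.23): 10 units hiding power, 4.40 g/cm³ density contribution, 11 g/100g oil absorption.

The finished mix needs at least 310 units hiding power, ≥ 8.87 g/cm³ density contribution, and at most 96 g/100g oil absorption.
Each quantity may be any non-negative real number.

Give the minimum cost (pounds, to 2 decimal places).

£4.82

Set it up as a linear program. Let x1 = kg of iron-oxide yellow, x2 = kg of calcium carbonate, x3 = kg of iron-oxide red, x4 = kg of carbon black, x5 = kg of zinc oxide, x6 = kg of barium sulfate.
min 3.07x1 + 0.9x2 + 2.53x3 + 3.15x4 + 3.63x5 + 1.23x6 subject to:
  114x1 + 9x2 + 153x3 + 289x4 + 86x5 + 10x6 ≥ 310   (hiding power)
  4x1 + 2.7x2 + 5.1x3 + 1.85x4 + 5.6x5 + 4.4x6 ≥ 8.87   (density contribution)
  36x1 + 15x2 + 23x3 + 87x4 + 14x5 + 11x6 ≤ 96   (oil absorption)
  x1, x2, x3, x4, x5, x6 ≥ 0.
The optimal basis is {iron-oxide red, carbon black}; iron-oxide yellow, calcium carbonate, zinc oxide, barium sulfate drop out. The hiding power and density contribution requirements are met with equality.
That vertex is x3 = 1.671, x4 = 0.188.
Cost = 2.53·1.671 + 3.15·0.188 = 4.8198.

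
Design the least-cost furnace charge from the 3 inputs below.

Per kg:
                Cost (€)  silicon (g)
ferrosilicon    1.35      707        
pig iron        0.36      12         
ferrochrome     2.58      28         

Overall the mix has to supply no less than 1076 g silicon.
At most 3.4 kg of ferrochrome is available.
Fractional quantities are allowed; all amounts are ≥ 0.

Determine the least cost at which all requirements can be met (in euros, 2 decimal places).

€2.05

Set it up as a linear program. Let x1 = kg of ferrosilicon, x2 = kg of pig iron, x3 = kg of ferrochrome.
min 1.35x1 + 0.36x2 + 2.58x3 s.t.:
  707x1 + 12x2 + 28x3 ≥ 1076   (silicon)
  x3 ≤ 3.4
  x1, x2, x3 ≥ 0.
The optimal basis is {ferrosilicon}; pig iron, ferrochrome drop out. Binding constraint: silicon.
So ferrosilicon = 1.522 kg.
Cost = 1.35·1.522 = 2.0547.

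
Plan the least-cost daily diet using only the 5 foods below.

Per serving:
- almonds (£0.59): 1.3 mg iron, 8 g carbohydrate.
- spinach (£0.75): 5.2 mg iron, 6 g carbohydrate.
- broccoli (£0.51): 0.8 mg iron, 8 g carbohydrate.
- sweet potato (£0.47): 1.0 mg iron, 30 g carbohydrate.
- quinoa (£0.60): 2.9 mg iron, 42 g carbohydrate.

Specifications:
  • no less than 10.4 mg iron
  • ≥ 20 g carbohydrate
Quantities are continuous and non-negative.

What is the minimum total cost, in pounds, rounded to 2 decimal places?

This is a linear program. Let x1 = servings of almonds, x2 = servings of spinach, x3 = servings of broccoli, x4 = servings of sweet potato, x5 = servings of quinoa.
Minimize 0.59x1 + 0.75x2 + 0.51x3 + 0.47x4 + 0.6x5 s.t.:
  1.3x1 + 5.2x2 + 0.8x3 + 1x4 + 2.9x5 ≥ 10.4   (iron)
  8x1 + 6x2 + 8x3 + 30x4 + 42x5 ≥ 20   (carbohydrate)
  x1, x2, x3, x4, x5 ≥ 0.
The cheapest feasible vertex uses only spinach, quinoa; almonds, broccoli, sweet potato are not used. The iron and carbohydrate requirements are met with equality.
That vertex is x2 = 1.885, x5 = 0.207.
Cost = 0.75·1.885 + 0.6·0.207 = 1.5380.

£1.54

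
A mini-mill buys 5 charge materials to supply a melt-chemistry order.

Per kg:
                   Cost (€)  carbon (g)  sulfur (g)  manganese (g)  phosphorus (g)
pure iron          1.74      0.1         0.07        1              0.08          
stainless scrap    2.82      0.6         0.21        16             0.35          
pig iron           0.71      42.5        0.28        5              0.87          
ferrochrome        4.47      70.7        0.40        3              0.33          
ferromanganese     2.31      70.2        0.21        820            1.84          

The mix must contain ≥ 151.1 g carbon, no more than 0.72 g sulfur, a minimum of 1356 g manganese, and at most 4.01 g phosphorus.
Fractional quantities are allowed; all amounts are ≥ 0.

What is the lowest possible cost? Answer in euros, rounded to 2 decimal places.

€4.40

Let x1 = kg of pure iron, x2 = kg of stainless scrap, x3 = kg of pig iron, x4 = kg of ferrochrome, x5 = kg of ferromanganese.
min 1.74x1 + 2.82x2 + 0.71x3 + 4.47x4 + 2.31x5 subject to:
  0.1x1 + 0.6x2 + 42.5x3 + 70.7x4 + 70.2x5 ≥ 151.1   (carbon)
  0.07x1 + 0.21x2 + 0.28x3 + 0.4x4 + 0.21x5 ≤ 0.72   (sulfur)
  1x1 + 16x2 + 5x3 + 3x4 + 820x5 ≥ 1356   (manganese)
  0.08x1 + 0.35x2 + 0.87x3 + 0.33x4 + 1.84x5 ≤ 4.01   (phosphorus)
  x1, x2, x3, x4, x5 ≥ 0.
The cheapest feasible vertex uses only pig iron, ferromanganese; pure iron, stainless scrap, ferrochrome are not used. Binding constraints: carbon and manganese.
That vertex is x3 = 0.8322, x5 = 1.649.
Objective = 0.71·0.8322 + 2.31·1.649 = 4.4001.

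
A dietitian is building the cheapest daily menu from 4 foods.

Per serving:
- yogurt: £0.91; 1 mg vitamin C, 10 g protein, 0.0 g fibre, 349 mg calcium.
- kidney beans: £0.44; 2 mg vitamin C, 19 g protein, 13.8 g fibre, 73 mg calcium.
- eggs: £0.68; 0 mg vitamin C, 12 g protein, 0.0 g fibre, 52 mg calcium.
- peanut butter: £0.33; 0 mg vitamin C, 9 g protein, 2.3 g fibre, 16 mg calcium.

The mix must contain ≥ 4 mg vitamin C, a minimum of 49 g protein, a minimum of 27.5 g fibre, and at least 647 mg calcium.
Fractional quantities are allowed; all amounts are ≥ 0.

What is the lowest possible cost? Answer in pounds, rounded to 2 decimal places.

Let x1 = servings of yogurt, x2 = servings of kidney beans, x3 = servings of eggs, x4 = servings of peanut butter.
Minimize 0.91x1 + 0.44x2 + 0.68x3 + 0.33x4 s.t.:
  1x1 + 2x2 ≥ 4   (vitamin C)
  10x1 + 19x2 + 12x3 + 9x4 ≥ 49   (protein)
  13.8x2 + 2.3x4 ≥ 27.5   (fibre)
  349x1 + 73x2 + 52x3 + 16x4 ≥ 647   (calcium)
  x1, x2, x3, x4 ≥ 0.
The minimum-cost mix takes nothing from eggs, peanut butter — only yogurt, kidney beans. Binding constraints: fibre and calcium.
Solving gives x1 = 1.437, x2 = 1.993.
Objective = 0.91·1.437 + 0.44·1.993 = 2.1846.

£2.18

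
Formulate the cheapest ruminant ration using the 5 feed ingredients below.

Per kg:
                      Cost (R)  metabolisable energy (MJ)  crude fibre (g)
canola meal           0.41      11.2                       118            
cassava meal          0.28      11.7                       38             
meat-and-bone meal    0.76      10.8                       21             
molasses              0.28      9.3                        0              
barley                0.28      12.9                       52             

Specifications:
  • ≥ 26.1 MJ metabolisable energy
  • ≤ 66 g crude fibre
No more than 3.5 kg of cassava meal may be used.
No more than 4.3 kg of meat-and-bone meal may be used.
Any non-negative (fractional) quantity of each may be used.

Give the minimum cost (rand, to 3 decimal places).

Let x1 = kg of canola meal, x2 = kg of cassava meal, x3 = kg of meat-and-bone meal, x4 = kg of molasses, x5 = kg of barley.
min 0.41x1 + 0.28x2 + 0.76x3 + 0.28x4 + 0.28x5 s.t.:
  11.2x1 + 11.7x2 + 10.8x3 + 9.3x4 + 12.9x5 ≥ 26.1   (metabolisable energy)
  118x1 + 38x2 + 21x3 + 52x5 ≤ 66   (crude fibre)
  x2 ≤ 3.5
  x3 ≤ 4.3
  x1, x2, x3, x4, x5 ≥ 0.
The cheapest feasible vertex uses only molasses, barley; canola meal, cassava meal, meat-and-bone meal are not used. The metabolisable energy and crude fibre requirements are met with equality.
So molasses = 1.046 kg, barley = 1.269 kg.
Cost = 0.28·1.046 + 0.28·1.269 = 0.64820.

R0.648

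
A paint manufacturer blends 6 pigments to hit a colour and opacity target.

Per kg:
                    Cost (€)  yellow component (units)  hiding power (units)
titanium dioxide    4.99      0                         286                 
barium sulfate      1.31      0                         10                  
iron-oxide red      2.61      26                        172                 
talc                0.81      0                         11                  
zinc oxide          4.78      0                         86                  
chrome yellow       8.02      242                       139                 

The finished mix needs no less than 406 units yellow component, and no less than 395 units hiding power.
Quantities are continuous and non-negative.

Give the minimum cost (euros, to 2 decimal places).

€15.26

Let x1 = kg of titanium dioxide, x2 = kg of barium sulfate, x3 = kg of iron-oxide red, x4 = kg of talc, x5 = kg of zinc oxide, x6 = kg of chrome yellow.
Minimise 4.99x1 + 1.31x2 + 2.61x3 + 0.81x4 + 4.78x5 + 8.02x6 s.t.:
  26x3 + 242x6 ≥ 406   (yellow component)
  286x1 + 10x2 + 172x3 + 11x4 + 86x5 + 139x6 ≥ 395   (hiding power)
  x1, x2, x3, x4, x5, x6 ≥ 0.
The cheapest feasible vertex uses only iron-oxide red, chrome yellow; titanium dioxide, barium sulfate, talc, zinc oxide are not used. There the yellow component and hiding power constraints are tight.
That vertex is x3 = 1.03, x6 = 1.567.
Objective = 2.61·1.03 + 8.02·1.567 = 15.2556.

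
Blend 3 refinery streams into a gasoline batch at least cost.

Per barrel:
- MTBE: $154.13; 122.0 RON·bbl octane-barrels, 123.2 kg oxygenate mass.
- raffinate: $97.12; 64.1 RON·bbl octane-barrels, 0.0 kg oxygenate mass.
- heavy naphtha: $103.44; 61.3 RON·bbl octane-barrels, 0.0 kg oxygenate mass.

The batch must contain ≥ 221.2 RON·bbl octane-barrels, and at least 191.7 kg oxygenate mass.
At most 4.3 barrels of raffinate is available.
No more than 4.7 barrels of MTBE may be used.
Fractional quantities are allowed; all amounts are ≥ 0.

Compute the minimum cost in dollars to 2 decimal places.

Set it up as a linear program. Let x1 = barrels of MTBE, x2 = barrels of raffinate, x3 = barrels of heavy naphtha.
Minimize 154.13x1 + 97.12x2 + 103.44x3 with:
  122x1 + 64.1x2 + 61.3x3 ≥ 221.2   (octane-barrels)
  123.2x1 ≥ 191.7   (oxygenate mass)
  x2 ≤ 4.3
  x1 ≤ 4.7
  x1, x2, x3 ≥ 0.
At the optimum only MTBE is positive (raffinate, heavy naphtha = 0). The octane-barrels requirement is met with equality.
Solving gives x1 = 1.813115.
Hence cost = 154.13·1.813115 = $279.4554.

$279.46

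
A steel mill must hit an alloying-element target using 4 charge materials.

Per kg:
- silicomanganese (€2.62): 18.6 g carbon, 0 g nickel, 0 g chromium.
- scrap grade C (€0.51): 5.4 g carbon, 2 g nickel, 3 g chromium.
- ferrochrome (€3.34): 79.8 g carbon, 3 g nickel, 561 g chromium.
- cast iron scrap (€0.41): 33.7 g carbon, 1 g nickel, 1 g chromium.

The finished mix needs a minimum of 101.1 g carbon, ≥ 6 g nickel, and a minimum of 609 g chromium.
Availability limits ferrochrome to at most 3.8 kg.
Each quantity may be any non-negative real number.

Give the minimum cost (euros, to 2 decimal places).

€4.34

Let x1 = kg of silicomanganese, x2 = kg of scrap grade C, x3 = kg of ferrochrome, x4 = kg of cast iron scrap.
Minimize 2.62x1 + 0.51x2 + 3.34x3 + 0.41x4 s.t.:
  18.6x1 + 5.4x2 + 79.8x3 + 33.7x4 ≥ 101.1   (carbon)
  2x2 + 3x3 + 1x4 ≥ 6   (nickel)
  3x2 + 561x3 + 1x4 ≥ 609   (chromium)
  x3 ≤ 3.8
  x1, x2, x3, x4 ≥ 0.
The minimum-cost mix takes nothing from silicomanganese — only scrap grade C, ferrochrome, cast iron scrap. Binding constraints: carbon, nickel, chromium.
Solving gives x2 = 1.26, x3 = 1.078, x4 = 0.2445.
Cost = 0.51·1.26 + 3.34·1.078 + 0.41·0.2445 = 4.3434.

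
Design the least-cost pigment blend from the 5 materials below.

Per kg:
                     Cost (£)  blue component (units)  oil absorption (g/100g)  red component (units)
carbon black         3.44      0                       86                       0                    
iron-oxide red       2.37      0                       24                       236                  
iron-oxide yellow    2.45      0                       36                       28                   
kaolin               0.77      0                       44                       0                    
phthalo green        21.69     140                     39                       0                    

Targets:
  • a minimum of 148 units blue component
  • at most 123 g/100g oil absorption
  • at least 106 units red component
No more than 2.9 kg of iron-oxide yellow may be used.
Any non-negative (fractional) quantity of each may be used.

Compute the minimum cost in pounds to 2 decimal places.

£23.99

Treat it as an LP. Let x1 = kg of carbon black, x2 = kg of iron-oxide red, x3 = kg of iron-oxide yellow, x4 = kg of kaolin, x5 = kg of phthalo green.
Minimise 3.44x1 + 2.37x2 + 2.45x3 + 0.77x4 + 21.69x5 s.t.:
  140x5 ≥ 148   (blue component)
  86x1 + 24x2 + 36x3 + 44x4 + 39x5 ≤ 123   (oil absorption)
  236x2 + 28x3 ≥ 106   (red component)
  x3 ≤ 2.9
  x1, x2, x3, x4, x5 ≥ 0.
The minimum-cost mix takes nothing from carbon black, iron-oxide yellow, kaolin — only iron-oxide red, phthalo green. There the blue component and red component constraints are tight.
Solving gives x2 = 0.4492, x5 = 1.057.
Objective = 2.37·0.4492 + 21.69·1.057 = 23.9909.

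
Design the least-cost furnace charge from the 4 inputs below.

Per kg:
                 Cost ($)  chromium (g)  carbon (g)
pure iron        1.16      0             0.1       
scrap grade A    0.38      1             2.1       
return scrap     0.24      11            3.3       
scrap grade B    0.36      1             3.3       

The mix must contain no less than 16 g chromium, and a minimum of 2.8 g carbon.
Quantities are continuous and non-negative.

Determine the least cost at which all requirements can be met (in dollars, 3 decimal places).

$0.349

Treat it as an LP. Let x1 = kg of pure iron, x2 = kg of scrap grade A, x3 = kg of return scrap, x4 = kg of scrap grade B.
min 1.16x1 + 0.38x2 + 0.24x3 + 0.36x4 subject to:
  1x2 + 11x3 + 1x4 ≥ 16   (chromium)
  0.1x1 + 2.1x2 + 3.3x3 + 3.3x4 ≥ 2.8   (carbon)
  x1, x2, x3, x4 ≥ 0.
The minimum-cost mix takes nothing from pure iron, scrap grade A, scrap grade B — only return scrap. The chromium requirement is met with equality.
Solving gives x3 = 1.455.
Total cost: 0.24·1.455 = 0.34920.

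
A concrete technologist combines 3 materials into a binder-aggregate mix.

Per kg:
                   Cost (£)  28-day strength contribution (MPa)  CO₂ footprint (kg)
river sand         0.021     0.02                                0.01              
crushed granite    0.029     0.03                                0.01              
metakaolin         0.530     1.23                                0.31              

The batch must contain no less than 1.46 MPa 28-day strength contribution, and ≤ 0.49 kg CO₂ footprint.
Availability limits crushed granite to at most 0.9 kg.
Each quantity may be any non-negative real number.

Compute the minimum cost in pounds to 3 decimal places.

£0.629

Treat it as an LP. Let x1 = kg of river sand, x2 = kg of crushed granite, x3 = kg of metakaolin.
Minimise 0.021x1 + 0.029x2 + 0.53x3 subject to:
  0.02x1 + 0.03x2 + 1.23x3 ≥ 1.46   (28-day strength contribution)
  0.01x1 + 0.01x2 + 0.31x3 ≤ 0.49   (CO₂ footprint)
  x2 ≤ 0.9
  x1, x2, x3 ≥ 0.
The minimum-cost mix takes nothing from river sand, crushed granite — only metakaolin. The 28-day strength contribution requirement is met with equality.
So metakaolin = 1.187 kg.
Cost = 0.53·1.187 = 0.62911.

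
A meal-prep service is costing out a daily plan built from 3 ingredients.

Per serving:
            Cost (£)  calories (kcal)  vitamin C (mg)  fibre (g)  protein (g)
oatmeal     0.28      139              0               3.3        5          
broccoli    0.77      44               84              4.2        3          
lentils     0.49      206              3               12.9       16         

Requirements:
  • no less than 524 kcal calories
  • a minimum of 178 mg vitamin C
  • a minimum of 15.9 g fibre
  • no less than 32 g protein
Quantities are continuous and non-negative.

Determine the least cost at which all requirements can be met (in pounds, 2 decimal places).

Set it up as a linear program. Let x1 = servings of oatmeal, x2 = servings of broccoli, x3 = servings of lentils.
Minimise 0.28x1 + 0.77x2 + 0.49x3 s.t.:
  139x1 + 44x2 + 206x3 ≥ 524   (calories)
  84x2 + 3x3 ≥ 178   (vitamin C)
  3.3x1 + 4.2x2 + 12.9x3 ≥ 15.9   (fibre)
  5x1 + 3x2 + 16x3 ≥ 32   (protein)
  x1, x2, x3 ≥ 0.
All 3 inputs are positive at the optimum. The calories, vitamin C, protein requirements are met with equality.
Solving gives x1 = 1.351, x2 = 2.077, x3 = 1.188.
Hence cost = 0.28·1.351 + 0.77·2.077 + 0.49·1.188 = £2.5597.

£2.56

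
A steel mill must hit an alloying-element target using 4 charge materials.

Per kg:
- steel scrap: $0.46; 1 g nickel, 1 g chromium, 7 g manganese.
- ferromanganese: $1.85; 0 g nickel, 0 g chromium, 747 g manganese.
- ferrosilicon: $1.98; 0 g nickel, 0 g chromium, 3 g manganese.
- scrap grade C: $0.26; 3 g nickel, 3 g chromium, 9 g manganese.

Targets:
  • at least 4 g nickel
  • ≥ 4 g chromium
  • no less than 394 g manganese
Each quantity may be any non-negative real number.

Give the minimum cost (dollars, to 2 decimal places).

$1.29

Let x1 = kg of steel scrap, x2 = kg of ferromanganese, x3 = kg of ferrosilicon, x4 = kg of scrap grade C.
Minimize 0.46x1 + 1.85x2 + 1.98x3 + 0.26x4 subject to:
  1x1 + 3x4 ≥ 4   (nickel)
  1x1 + 3x4 ≥ 4   (chromium)
  7x1 + 747x2 + 3x3 + 9x4 ≥ 394   (manganese)
  x1, x2, x3, x4 ≥ 0.
The optimal basis is {ferromanganese, scrap grade C}; steel scrap, ferrosilicon drop out. Binding constraints: nickel, chromium, manganese.
Optimal quantities: ferromanganese = 0.5114 kg, scrap grade C = 1.333 kg.
Objective = 1.85·0.5114 + 0.26·1.333 = 1.2927.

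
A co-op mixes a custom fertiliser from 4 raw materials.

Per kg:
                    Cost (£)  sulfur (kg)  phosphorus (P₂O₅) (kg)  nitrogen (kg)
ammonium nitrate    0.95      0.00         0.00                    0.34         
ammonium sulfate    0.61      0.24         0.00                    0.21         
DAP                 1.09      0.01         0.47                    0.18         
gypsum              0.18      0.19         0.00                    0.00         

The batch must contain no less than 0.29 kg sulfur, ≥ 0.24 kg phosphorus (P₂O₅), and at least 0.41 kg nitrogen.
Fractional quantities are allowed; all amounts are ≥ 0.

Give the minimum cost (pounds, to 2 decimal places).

£1.47

Let x1 = kg of ammonium nitrate, x2 = kg of ammonium sulfate, x3 = kg of DAP, x4 = kg of gypsum.
Minimise 0.95x1 + 0.61x2 + 1.09x3 + 0.18x4 subject to:
  0.24x2 + 0.01x3 + 0.19x4 ≥ 0.29   (sulfur)
  0.47x3 ≥ 0.24   (phosphorus (P₂O₅))
  0.34x1 + 0.21x2 + 0.18x3 ≥ 0.41   (nitrogen)
  x1, x2, x3, x4 ≥ 0.
At the optimum only ammonium nitrate, ammonium sulfate, DAP are positive (gypsum = 0). Binding constraints: sulfur, phosphorus (P₂O₅), nitrogen.
That vertex is x1 = 0.2024, x2 = 1.187, x3 = 0.5106.
Hence cost = 0.95·0.2024 + 0.61·1.187 + 1.09·0.5106 = £1.4729.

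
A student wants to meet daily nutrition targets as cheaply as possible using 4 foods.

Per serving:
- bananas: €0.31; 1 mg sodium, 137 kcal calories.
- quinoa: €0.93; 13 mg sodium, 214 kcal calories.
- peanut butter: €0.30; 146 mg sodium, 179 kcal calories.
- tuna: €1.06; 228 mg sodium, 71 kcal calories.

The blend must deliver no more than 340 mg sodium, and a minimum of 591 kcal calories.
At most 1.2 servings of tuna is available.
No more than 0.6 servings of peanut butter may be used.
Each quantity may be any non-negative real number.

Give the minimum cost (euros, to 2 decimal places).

Let x1 = servings of bananas, x2 = servings of quinoa, x3 = servings of peanut butter, x4 = servings of tuna.
Minimize 0.31x1 + 0.93x2 + 0.3x3 + 1.06x4 s.t.:
  1x1 + 13x2 + 146x3 + 228x4 ≤ 340   (sodium)
  137x1 + 214x2 + 179x3 + 71x4 ≥ 591   (calories)
  x4 ≤ 1.2
  x3 ≤ 0.6
  x1, x2, x3, x4 ≥ 0.
The optimal basis is {bananas, peanut butter}; quinoa, tuna drop out. There the calories and the peanut butter cap constraints are tight.
That vertex is x1 = 3.53, x3 = 0.6.
Cost = 0.31·3.53 + 0.3·0.6 = 1.2743.

€1.27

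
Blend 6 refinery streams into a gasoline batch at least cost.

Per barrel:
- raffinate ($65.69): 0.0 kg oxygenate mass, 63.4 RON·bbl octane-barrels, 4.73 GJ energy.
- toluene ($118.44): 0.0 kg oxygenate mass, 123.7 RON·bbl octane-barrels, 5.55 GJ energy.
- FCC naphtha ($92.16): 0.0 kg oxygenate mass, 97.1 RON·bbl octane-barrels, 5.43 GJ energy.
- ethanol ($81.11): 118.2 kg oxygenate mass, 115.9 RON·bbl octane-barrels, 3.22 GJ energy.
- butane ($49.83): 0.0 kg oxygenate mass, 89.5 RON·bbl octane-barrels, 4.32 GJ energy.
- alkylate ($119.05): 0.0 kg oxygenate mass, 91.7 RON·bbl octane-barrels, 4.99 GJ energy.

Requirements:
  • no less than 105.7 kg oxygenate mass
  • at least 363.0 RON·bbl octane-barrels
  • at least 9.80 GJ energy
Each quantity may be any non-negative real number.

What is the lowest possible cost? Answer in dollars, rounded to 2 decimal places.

Let x1 = barrels of raffinate, x2 = barrels of toluene, x3 = barrels of FCC naphtha, x4 = barrels of ethanol, x5 = barrels of butane, x6 = barrels of alkylate.
min 65.69x1 + 118.44x2 + 92.16x3 + 81.11x4 + 49.83x5 + 119.05x6 s.t.:
  118.2x4 ≥ 105.7   (oxygenate mass)
  63.4x1 + 123.7x2 + 97.1x3 + 115.9x4 + 89.5x5 + 91.7x6 ≥ 363   (octane-barrels)
  4.73x1 + 5.55x2 + 5.43x3 + 3.22x4 + 4.32x5 + 4.99x6 ≥ 9.8   (energy)
  x1, x2, x3, x4, x5, x6 ≥ 0.
The minimum-cost mix takes nothing from raffinate, toluene, FCC naphtha, alkylate — only ethanol, butane. Binding constraints: oxygenate mass and octane-barrels.
Solving gives x4 = 0.89425, x5 = 2.8978.
Hence cost = 81.11·0.89425 + 49.83·2.8978 = $216.9300.

$216.93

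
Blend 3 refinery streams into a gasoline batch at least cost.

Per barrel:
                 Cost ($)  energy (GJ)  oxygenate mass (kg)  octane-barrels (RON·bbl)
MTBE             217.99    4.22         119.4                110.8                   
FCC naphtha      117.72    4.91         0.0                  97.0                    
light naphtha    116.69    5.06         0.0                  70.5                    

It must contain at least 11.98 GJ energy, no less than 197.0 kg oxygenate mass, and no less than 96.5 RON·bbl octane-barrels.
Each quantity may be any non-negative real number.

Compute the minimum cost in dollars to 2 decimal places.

Let x1 = barrels of MTBE, x2 = barrels of FCC naphtha, x3 = barrels of light naphtha.
Minimize 217.99x1 + 117.72x2 + 116.69x3 with:
  4.22x1 + 4.91x2 + 5.06x3 ≥ 11.98   (energy)
  119.4x1 ≥ 197   (oxygenate mass)
  110.8x1 + 97x2 + 70.5x3 ≥ 96.5   (octane-barrels)
  x1, x2, x3 ≥ 0.
The optimal basis is {MTBE, light naphtha}; FCC naphtha drops out. There the energy and oxygenate mass constraints are tight.
Solving gives x1 = 1.6499, x3 = 0.99157.
Total cost: 217.99·1.6499 + 116.69·0.99157 = 475.3680.

$475.37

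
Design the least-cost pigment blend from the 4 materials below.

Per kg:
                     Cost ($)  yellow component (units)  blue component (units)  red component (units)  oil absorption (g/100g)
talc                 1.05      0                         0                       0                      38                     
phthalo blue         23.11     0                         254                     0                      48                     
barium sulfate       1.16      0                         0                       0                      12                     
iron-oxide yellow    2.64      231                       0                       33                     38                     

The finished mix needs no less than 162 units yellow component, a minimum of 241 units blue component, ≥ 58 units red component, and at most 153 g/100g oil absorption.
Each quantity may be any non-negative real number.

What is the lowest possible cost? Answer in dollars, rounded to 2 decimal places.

Let x1 = kg of talc, x2 = kg of phthalo blue, x3 = kg of barium sulfate, x4 = kg of iron-oxide yellow.
Minimise 1.05x1 + 23.11x2 + 1.16x3 + 2.64x4 s.t.:
  231x4 ≥ 162   (yellow component)
  254x2 ≥ 241   (blue component)
  33x4 ≥ 58   (red component)
  38x1 + 48x2 + 12x3 + 38x4 ≤ 153   (oil absorption)
  x1, x2, x3, x4 ≥ 0.
At the optimum only phthalo blue, iron-oxide yellow are positive (talc, barium sulfate = 0). Binding constraints: blue component and red component.
So phthalo blue = 0.9488 kg, iron-oxide yellow = 1.758 kg.
Objective = 23.11·0.9488 + 2.64·1.758 = 26.5679.

$26.57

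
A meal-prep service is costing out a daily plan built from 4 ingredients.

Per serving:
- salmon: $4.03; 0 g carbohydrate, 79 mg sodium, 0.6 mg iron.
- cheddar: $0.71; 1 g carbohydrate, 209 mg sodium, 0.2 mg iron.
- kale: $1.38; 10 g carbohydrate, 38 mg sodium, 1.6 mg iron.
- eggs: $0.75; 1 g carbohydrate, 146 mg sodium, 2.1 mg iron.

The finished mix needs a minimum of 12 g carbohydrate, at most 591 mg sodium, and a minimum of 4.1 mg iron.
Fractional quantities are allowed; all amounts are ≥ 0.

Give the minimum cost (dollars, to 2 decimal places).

$2.34

Set it up as a linear program. Let x1 = servings of salmon, x2 = servings of cheddar, x3 = servings of kale, x4 = servings of eggs.
Minimize 4.03x1 + 0.71x2 + 1.38x3 + 0.75x4 subject to:
  1x2 + 10x3 + 1x4 ≥ 12   (carbohydrate)
  79x1 + 209x2 + 38x3 + 146x4 ≤ 591   (sodium)
  0.6x1 + 0.2x2 + 1.6x3 + 2.1x4 ≥ 4.1   (iron)
  x1, x2, x3, x4 ≥ 0.
The cheapest feasible vertex uses only kale, eggs; salmon, cheddar are not used. Binding constraints: carbohydrate and iron.
Solving gives x3 = 1.088, x4 = 1.124.
Objective = 1.38·1.088 + 0.75·1.124 = 2.3444.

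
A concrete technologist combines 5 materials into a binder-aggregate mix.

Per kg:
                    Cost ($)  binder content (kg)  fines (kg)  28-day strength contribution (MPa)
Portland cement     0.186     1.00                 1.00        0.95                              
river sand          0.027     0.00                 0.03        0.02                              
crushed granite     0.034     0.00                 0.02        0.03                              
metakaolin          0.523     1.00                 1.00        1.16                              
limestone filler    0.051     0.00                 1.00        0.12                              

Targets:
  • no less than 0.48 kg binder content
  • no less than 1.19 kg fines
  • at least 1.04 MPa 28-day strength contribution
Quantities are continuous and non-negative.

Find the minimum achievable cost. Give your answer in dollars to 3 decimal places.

$0.207

Let x1 = kg of Portland cement, x2 = kg of river sand, x3 = kg of crushed granite, x4 = kg of metakaolin, x5 = kg of limestone filler.
Minimise 0.186x1 + 0.027x2 + 0.034x3 + 0.523x4 + 0.051x5 s.t.:
  1x1 + 1x4 ≥ 0.48   (binder content)
  1x1 + 0.03x2 + 0.02x3 + 1x4 + 1x5 ≥ 1.19   (fines)
  0.95x1 + 0.02x2 + 0.03x3 + 1.16x4 + 0.12x5 ≥ 1.04   (28-day strength contribution)
  x1, x2, x3, x4, x5 ≥ 0.
The minimum-cost mix takes nothing from river sand, crushed granite, metakaolin — only Portland cement, limestone filler. Binding constraints: fines and 28-day strength contribution.
Optimal quantities: Portland cement = 1.081 kg, limestone filler = 0.109 kg.
Total cost: 0.186·1.081 + 0.051·0.109 = 0.20663.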